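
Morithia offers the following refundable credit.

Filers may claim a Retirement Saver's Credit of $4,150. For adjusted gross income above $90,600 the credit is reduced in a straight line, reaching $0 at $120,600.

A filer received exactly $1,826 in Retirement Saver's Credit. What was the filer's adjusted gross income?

$1,826 is 1,826/4,150 of the full $4,150, so 2,324/4,150 of the $30,000 range has been used: income = $90,600 + $30,000 × 2,324/4,150 = $107,400.

$107,400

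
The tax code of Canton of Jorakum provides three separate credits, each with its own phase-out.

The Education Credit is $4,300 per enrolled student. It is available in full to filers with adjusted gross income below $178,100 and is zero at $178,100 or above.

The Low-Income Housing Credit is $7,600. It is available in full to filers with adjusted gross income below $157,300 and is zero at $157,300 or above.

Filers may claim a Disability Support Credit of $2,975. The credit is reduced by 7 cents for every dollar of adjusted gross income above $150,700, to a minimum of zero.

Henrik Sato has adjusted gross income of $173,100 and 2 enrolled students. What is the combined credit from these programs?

Education Credit: base = 2 × $4,300 = $8,600. $173,100 is below the $178,100 cutoff, so the full $8,600 applies.
Low-Income Housing Credit: $173,100 meets or exceeds the $157,300 cutoff, so the credit is $0.
Disability Support Credit: 7% of the $22,400 excess over $150,700 is $1,568; credit = $2,975 − $1,568 = $1,407.
Total: $8,600 + $0 + $1,407 = $10,007.

$10,007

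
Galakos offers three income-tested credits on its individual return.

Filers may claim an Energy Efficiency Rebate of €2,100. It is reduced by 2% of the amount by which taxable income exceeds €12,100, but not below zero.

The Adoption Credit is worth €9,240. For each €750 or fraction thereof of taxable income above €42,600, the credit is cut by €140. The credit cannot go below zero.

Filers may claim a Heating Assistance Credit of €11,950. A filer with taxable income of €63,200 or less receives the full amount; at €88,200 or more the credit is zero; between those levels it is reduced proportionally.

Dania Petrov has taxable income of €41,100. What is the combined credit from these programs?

€22,710

Energy Efficiency Rebate: 2% of the €29,000 excess over €12,100 is €580; credit = €2,100 − €580 = €1,520.
Adoption Credit: €41,100 is at or below the €42,600 threshold, so the full €9,240 applies.
Heating Assistance Credit: €41,100 is at or below the €63,200 threshold, so the full €11,950 applies.
Total: €1,520 + €9,240 + €11,950 = €22,710.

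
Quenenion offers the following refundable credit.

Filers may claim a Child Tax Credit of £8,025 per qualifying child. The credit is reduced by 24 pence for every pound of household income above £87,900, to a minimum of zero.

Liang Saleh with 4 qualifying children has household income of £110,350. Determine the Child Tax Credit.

Child Tax Credit: base = 4 × £8,025 = £32,100. 24% of the £22,450 excess over £87,900 is £5,388; credit = £32,100 − £5,388 = £26,712.

£26,712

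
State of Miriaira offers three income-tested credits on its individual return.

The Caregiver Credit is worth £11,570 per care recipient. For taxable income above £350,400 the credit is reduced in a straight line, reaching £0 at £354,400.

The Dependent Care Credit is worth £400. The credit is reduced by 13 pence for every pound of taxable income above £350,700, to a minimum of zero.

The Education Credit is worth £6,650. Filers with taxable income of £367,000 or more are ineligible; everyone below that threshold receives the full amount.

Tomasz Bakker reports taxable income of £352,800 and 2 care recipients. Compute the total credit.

Caregiver Credit: base = 2 × £11,570 = £23,140. £352,800 is £2,400 into a £4,000 phase-out range, leaving 1,600/4,000 of the credit: £23,140 × 1,600/4,000 = £9,256.
Dependent Care Credit: 13% of the £2,100 excess over £350,700 is £273; credit = £400 − £273 = £127.
Education Credit: £352,800 is below the £367,000 cutoff, so the full £6,650 applies.
Total: £9,256 + £127 + £6,650 = £16,033.

£16,033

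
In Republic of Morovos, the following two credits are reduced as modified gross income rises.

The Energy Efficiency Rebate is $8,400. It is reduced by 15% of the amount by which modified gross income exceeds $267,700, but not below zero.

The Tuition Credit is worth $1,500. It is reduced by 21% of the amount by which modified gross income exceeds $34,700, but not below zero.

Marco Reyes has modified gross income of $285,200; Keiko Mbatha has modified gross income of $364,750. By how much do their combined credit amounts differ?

Marco ($285,200): Energy Efficiency Rebate: 15% of the $17,500 excess over $267,700 is $2,625; credit = $8,400 − $2,625 = $5,775. Tuition Credit: 21% of the $250,500 excess over $34,700 is $52,605 ≥ base, so the credit is $0. total $5,775 + $0 = $5,775
Keiko ($364,750): Energy Efficiency Rebate: 15% of the $97,050 excess over $267,700 is $14,557.50 ≥ base, so the credit is $0. Tuition Credit: 21% of the $330,050 excess over $34,700 is $69,310.50 ≥ base, so the credit is $0. total $0 + $0 = $0
Difference: |$5,775 − $0| = $5,775.

$5,775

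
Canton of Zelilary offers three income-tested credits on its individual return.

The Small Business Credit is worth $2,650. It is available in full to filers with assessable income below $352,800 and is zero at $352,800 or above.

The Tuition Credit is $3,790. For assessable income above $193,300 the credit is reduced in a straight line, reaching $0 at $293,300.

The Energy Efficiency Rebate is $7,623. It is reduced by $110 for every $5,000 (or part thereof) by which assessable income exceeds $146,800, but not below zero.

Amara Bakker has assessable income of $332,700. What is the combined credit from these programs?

$6,093

Small Business Credit: $332,700 is below the $352,800 cutoff, so the full $2,650 applies.
Tuition Credit: $332,700 is at or above $293,300, so the credit is $0.
Energy Efficiency Rebate: income exceeds $146,800 by $185,900, which is 38 full-or-partial $5,000 increments; reduction = 38 × $110 = $4,180, leaving $3,443.
Total: $2,650 + $0 + $3,443 = $6,093.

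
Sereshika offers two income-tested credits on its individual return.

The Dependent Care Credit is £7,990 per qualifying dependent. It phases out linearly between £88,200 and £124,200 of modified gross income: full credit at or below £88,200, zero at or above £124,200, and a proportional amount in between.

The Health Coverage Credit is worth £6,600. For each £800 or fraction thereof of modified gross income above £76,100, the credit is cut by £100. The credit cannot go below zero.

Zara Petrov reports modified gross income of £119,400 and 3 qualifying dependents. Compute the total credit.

£4,296

Dependent Care Credit: base = 3 × £7,990 = £23,970. £119,400 is £31,200 into a £36,000 phase-out range, leaving 4,800/36,000 of the credit: £23,970 × 4,800/36,000 = £3,196.
Health Coverage Credit: income exceeds £76,100 by £43,300, which is 55 full-or-partial £800 increments; reduction = 55 × £100 = £5,500, leaving £1,100.
Total: £3,196 + £1,100 = £4,296.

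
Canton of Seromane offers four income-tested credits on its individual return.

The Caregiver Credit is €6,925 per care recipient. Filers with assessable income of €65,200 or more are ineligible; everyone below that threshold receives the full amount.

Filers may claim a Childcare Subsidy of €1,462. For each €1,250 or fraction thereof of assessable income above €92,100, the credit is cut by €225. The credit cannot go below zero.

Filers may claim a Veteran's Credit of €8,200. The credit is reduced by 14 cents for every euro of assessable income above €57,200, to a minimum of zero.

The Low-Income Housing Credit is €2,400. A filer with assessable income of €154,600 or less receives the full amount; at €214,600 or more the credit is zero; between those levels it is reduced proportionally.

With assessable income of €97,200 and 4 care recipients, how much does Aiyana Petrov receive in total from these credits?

Caregiver Credit: base = 4 × €6,925 = €27,700. €97,200 meets or exceeds the €65,200 cutoff, so the credit is €0.
Childcare Subsidy: income exceeds €92,100 by €5,100, which is 5 full-or-partial €1,250 increments; reduction = 5 × €225 = €1,125, leaving €337.
Veteran's Credit: 14% of the €40,000 excess over €57,200 is €5,600; credit = €8,200 − €5,600 = €2,600.
Low-Income Housing Credit: €97,200 is at or below the €154,600 threshold, so the full €2,400 applies.
Total: €0 + €337 + €2,600 + €2,400 = €5,337.

€5,337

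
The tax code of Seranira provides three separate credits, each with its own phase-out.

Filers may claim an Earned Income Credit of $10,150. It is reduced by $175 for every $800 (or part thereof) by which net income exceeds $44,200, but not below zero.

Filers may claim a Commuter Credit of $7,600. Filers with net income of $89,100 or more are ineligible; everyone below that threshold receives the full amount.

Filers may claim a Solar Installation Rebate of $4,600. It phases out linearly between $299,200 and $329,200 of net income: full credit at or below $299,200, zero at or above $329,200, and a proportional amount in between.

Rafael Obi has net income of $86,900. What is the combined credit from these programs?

Earned Income Credit: income exceeds $44,200 by $42,700, which is 54 full-or-partial $800 increments; reduction = 54 × $175 = $9,450, leaving $700.
Commuter Credit: $86,900 is below the $89,100 cutoff, so the full $7,600 applies.
Solar Installation Rebate: $86,900 is at or below the $299,200 threshold, so the full $4,600 applies.
Total: $700 + $7,600 + $4,600 = $12,900.

$12,900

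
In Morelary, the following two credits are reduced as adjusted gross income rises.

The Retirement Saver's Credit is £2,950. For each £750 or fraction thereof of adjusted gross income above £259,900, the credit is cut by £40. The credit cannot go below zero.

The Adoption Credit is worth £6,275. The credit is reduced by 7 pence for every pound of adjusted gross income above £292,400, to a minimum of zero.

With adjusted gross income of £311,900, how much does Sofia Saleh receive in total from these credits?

Retirement Saver's Credit: income exceeds £259,900 by £52,000, which is 70 full-or-partial £750 increments; reduction = 70 × £40 = £2,800, leaving £150.
Adoption Credit: 7% of the £19,500 excess over £292,400 is £1,365; credit = £6,275 − £1,365 = £4,910.
Total: £150 + £4,910 = £5,060.

£5,060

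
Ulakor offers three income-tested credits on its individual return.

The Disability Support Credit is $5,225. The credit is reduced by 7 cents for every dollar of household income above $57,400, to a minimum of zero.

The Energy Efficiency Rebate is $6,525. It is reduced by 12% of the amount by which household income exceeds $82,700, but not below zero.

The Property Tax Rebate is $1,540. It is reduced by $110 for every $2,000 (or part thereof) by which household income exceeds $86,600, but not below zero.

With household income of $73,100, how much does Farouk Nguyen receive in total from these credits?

$12,191

Disability Support Credit: 7% of the $15,700 excess over $57,400 is $1,099; credit = $5,225 − $1,099 = $4,126.
Energy Efficiency Rebate: $73,100 is at or below the $82,700 threshold, so the full $6,525 applies.
Property Tax Rebate: $73,100 is at or below the $86,600 threshold, so the full $1,540 applies.
Total: $4,126 + $6,525 + $1,540 = $12,191.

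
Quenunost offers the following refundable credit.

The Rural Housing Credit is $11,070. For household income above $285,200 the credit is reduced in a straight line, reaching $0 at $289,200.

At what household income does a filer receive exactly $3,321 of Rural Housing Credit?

$288,000

$3,321 is 3,321/11,070 of the full $11,070, so 7,749/11,070 of the $4,000 range has been used: income = $285,200 + $4,000 × 7,749/11,070 = $288,000.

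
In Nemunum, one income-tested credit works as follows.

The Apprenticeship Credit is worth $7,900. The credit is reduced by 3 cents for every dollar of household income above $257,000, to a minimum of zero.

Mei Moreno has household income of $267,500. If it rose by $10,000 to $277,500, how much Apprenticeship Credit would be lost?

At $267,500 — 3% of the $10,500 excess over $257,000 is $315; credit = $7,900 − $315 = $7,585.
At $277,500 — 3% of the $20,500 excess over $257,000 is $615; credit = $7,900 − $615 = $7,285.
Lost: $7,585 − $7,285 = $300.

$300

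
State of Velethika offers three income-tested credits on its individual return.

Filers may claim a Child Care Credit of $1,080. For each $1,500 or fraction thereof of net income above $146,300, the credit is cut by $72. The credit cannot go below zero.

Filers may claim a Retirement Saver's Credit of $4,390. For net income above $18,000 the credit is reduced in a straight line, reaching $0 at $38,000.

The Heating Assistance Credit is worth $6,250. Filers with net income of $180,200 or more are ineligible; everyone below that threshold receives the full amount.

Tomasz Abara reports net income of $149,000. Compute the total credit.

$7,186

Child Care Credit: income exceeds $146,300 by $2,700, which is 2 full-or-partial $1,500 increments; reduction = 2 × $72 = $144, leaving $936.
Retirement Saver's Credit: $149,000 is at or above $38,000, so the credit is $0.
Heating Assistance Credit: $149,000 is below the $180,200 cutoff, so the full $6,250 applies.
Total: $936 + $0 + $6,250 = $7,186.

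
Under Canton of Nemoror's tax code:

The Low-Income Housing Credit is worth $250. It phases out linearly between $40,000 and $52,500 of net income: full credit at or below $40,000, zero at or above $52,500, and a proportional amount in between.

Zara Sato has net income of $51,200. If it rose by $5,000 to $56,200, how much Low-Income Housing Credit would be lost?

At $51,200 — $51,200 is $11,200 into a $12,500 phase-out range, leaving 1,300/12,500 of the credit: $250 × 1,300/12,500 = $26.
At $56,200 — $56,200 is at or above $52,500, so the credit is $0.
Lost: $26 − $0 = $26.

$26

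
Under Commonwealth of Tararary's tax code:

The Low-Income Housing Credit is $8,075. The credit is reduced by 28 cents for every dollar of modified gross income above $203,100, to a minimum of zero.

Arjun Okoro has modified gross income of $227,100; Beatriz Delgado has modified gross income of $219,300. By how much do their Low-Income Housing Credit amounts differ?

$2,184

Arjun ($227,100): Low-Income Housing Credit: 28% of the $24,000 excess over $203,100 is $6,720; credit = $8,075 − $6,720 = $1,355.
Beatriz ($219,300): Low-Income Housing Credit: 28% of the $16,200 excess over $203,100 is $4,536; credit = $8,075 − $4,536 = $3,539.
Difference: |$1,355 − $3,539| = $2,184.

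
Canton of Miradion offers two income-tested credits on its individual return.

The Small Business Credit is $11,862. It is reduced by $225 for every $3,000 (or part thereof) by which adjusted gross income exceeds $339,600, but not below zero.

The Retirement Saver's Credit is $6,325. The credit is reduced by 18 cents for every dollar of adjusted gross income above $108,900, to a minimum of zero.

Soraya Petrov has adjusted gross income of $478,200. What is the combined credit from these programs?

$1,287

Small Business Credit: income exceeds $339,600 by $138,600, which is 47 full-or-partial $3,000 increments; reduction = 47 × $225 = $10,575, leaving $1,287.
Retirement Saver's Credit: 18% of the $369,300 excess over $108,900 is $66,474 ≥ base, so the credit is $0.
Total: $1,287 + $0 = $1,287.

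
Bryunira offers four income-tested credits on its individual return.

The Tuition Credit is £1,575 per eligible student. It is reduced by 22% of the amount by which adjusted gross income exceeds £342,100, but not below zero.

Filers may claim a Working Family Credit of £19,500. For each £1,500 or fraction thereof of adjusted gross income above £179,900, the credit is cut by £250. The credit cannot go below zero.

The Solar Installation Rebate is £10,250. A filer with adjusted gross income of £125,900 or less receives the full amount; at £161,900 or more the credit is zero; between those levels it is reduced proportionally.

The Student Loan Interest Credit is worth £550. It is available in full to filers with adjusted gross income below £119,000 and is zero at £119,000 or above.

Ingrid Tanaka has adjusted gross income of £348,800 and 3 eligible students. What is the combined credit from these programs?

Tuition Credit: base = 3 × £1,575 = £4,725. 22% of the £6,700 excess over £342,100 is £1,474; credit = £4,725 − £1,474 = £3,251.
Working Family Credit: income exceeds £179,900 by £168,900 → 113 increments × £250 = £28,250 ≥ base, so the credit is £0.
Solar Installation Rebate: £348,800 is at or above £161,900, so the credit is £0.
Student Loan Interest Credit: £348,800 meets or exceeds the £119,000 cutoff, so the credit is £0.
Total: £3,251 + £0 + £0 + £0 = £3,251.

£3,251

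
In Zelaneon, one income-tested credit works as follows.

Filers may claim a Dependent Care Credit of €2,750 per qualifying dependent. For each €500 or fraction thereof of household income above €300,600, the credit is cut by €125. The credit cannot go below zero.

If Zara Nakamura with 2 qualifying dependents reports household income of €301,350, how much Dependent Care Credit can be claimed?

Dependent Care Credit: base = 2 × €2,750 = €5,500. income exceeds €300,600 by €750, which is 2 full-or-partial €500 increments; reduction = 2 × €125 = €250, leaving €5,250.

€5,250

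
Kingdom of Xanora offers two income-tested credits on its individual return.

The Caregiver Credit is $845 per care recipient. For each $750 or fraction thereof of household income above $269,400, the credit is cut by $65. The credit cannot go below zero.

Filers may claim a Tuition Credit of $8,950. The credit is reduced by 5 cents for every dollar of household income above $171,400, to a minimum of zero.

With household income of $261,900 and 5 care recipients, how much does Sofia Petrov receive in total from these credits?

Caregiver Credit: base = 5 × $845 = $4,225. $261,900 is at or below the $269,400 threshold, so the full $4,225 applies.
Tuition Credit: 5% of the $90,500 excess over $171,400 is $4,525; credit = $8,950 − $4,525 = $4,425.
Total: $4,225 + $4,425 = $8,650.

$8,650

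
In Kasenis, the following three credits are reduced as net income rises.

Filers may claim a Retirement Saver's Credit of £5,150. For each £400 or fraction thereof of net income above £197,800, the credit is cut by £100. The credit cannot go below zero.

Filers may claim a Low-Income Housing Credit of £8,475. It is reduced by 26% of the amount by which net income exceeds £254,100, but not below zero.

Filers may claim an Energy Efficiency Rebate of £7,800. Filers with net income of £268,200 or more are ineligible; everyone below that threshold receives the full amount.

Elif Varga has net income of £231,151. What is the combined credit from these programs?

Retirement Saver's Credit: income exceeds £197,800 by £33,351 → 84 increments × £100 = £8,400 ≥ base, so the credit is £0.
Low-Income Housing Credit: £231,151 is at or below the £254,100 threshold, so the full £8,475 applies.
Energy Efficiency Rebate: £231,151 is below the £268,200 cutoff, so the full £7,800 applies.
Total: £0 + £8,475 + £7,800 = £16,275.

£16,275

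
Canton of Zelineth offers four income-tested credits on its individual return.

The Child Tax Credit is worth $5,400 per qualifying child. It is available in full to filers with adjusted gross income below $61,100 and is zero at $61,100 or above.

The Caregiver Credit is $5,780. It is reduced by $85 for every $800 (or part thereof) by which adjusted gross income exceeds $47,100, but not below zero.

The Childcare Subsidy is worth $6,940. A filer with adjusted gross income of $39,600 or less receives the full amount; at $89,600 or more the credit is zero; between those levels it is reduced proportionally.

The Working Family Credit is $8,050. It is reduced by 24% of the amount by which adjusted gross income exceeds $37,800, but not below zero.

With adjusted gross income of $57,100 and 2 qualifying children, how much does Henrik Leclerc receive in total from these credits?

$23,404

Child Tax Credit: base = 2 × $5,400 = $10,800. $57,100 is below the $61,100 cutoff, so the full $10,800 applies.
Caregiver Credit: income exceeds $47,100 by $10,000, which is 13 full-or-partial $800 increments; reduction = 13 × $85 = $1,105, leaving $4,675.
Childcare Subsidy: $57,100 is $17,500 into a $50,000 phase-out range, leaving 32,500/50,000 of the credit: $6,940 × 32,500/50,000 = $4,511.
Working Family Credit: 24% of the $19,300 excess over $37,800 is $4,632; credit = $8,050 − $4,632 = $3,418.
Total: $10,800 + $4,675 + $4,511 + $3,418 = $23,404.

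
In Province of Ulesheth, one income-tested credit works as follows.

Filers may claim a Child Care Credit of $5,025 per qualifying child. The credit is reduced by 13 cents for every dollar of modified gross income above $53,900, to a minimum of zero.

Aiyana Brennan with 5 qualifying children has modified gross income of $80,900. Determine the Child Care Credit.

Child Care Credit: base = 5 × $5,025 = $25,125. 13% of the $27,000 excess over $53,900 is $3,510; credit = $25,125 − $3,510 = $21,615.

$21,615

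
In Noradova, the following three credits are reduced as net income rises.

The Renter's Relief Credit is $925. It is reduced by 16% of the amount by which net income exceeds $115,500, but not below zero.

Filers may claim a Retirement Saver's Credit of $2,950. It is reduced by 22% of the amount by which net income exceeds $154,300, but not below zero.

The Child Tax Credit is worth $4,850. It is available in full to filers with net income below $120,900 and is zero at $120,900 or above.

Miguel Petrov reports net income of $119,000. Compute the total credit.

$8,165

Renter's Relief Credit: 16% of the $3,500 excess over $115,500 is $560; credit = $925 − $560 = $365.
Retirement Saver's Credit: $119,000 is at or below the $154,300 threshold, so the full $2,950 applies.
Child Tax Credit: $119,000 is below the $120,900 cutoff, so the full $4,850 applies.
Total: $365 + $2,950 + $4,850 = $8,165.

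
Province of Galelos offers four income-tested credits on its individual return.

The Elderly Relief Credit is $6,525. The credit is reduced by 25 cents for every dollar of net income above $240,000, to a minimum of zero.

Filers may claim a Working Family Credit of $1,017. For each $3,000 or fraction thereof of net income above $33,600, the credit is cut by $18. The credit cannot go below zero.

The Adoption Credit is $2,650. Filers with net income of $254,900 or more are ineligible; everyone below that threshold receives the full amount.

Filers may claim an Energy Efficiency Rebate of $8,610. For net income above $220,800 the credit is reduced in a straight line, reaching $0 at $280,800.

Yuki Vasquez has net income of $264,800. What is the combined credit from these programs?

Elderly Relief Credit: 25% of the $24,800 excess over $240,000 is $6,200; credit = $6,525 − $6,200 = $325.
Working Family Credit: income exceeds $33,600 by $231,200 → 78 increments × $18 = $1,404 ≥ base, so the credit is $0.
Adoption Credit: $264,800 meets or exceeds the $254,900 cutoff, so the credit is $0.
Energy Efficiency Rebate: $264,800 is $44,000 into a $60,000 phase-out range, leaving 16,000/60,000 of the credit: $8,610 × 16,000/60,000 = $2,296.
Total: $325 + $0 + $0 + $2,296 = $2,621.

$2,621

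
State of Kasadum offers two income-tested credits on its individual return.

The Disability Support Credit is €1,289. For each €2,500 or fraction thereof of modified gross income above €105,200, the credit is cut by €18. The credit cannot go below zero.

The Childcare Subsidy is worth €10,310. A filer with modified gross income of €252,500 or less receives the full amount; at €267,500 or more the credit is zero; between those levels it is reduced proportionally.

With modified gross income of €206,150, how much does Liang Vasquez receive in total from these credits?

€10,861

Disability Support Credit: income exceeds €105,200 by €100,950, which is 41 full-or-partial €2,500 increments; reduction = 41 × €18 = €738, leaving €551.
Childcare Subsidy: €206,150 is at or below the €252,500 threshold, so the full €10,310 applies.
Total: €551 + €10,310 = €10,861.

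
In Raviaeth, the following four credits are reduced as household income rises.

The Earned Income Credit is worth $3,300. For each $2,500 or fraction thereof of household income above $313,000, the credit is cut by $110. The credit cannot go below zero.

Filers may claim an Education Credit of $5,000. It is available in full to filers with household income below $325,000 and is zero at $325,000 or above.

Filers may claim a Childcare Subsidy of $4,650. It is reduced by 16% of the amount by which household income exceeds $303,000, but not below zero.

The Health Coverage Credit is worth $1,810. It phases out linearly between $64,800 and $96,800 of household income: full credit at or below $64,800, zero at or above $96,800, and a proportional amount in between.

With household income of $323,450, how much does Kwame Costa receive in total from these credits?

$9,128

Earned Income Credit: income exceeds $313,000 by $10,450, which is 5 full-or-partial $2,500 increments; reduction = 5 × $110 = $550, leaving $2,750.
Education Credit: $323,450 is below the $325,000 cutoff, so the full $5,000 applies.
Childcare Subsidy: 16% of the $20,450 excess over $303,000 is $3,272; credit = $4,650 − $3,272 = $1,378.
Health Coverage Credit: $323,450 is at or above $96,800, so the credit is $0.
Total: $2,750 + $5,000 + $1,378 + $0 = $9,128.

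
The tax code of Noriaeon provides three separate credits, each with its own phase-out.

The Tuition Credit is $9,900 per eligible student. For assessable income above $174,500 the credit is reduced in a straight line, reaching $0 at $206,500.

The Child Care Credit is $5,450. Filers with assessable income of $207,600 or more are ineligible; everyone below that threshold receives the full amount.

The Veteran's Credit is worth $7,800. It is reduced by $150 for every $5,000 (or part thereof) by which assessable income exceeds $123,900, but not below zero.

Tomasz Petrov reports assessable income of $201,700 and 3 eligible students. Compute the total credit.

$15,305

Tuition Credit: base = 3 × $9,900 = $29,700. $201,700 is $27,200 into a $32,000 phase-out range, leaving 4,800/32,000 of the credit: $29,700 × 4,800/32,000 = $4,455.
Child Care Credit: $201,700 is below the $207,600 cutoff, so the full $5,450 applies.
Veteran's Credit: income exceeds $123,900 by $77,800, which is 16 full-or-partial $5,000 increments; reduction = 16 × $150 = $2,400, leaving $5,400.
Total: $4,455 + $5,450 + $5,400 = $15,305.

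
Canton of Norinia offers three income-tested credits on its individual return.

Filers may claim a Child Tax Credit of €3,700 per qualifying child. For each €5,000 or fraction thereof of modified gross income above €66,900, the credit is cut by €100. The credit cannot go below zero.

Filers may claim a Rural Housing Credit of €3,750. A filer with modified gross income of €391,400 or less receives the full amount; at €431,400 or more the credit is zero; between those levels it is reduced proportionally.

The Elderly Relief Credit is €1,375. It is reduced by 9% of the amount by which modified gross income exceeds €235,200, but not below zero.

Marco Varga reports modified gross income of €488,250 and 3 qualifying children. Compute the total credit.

€2,600

Child Tax Credit: base = 3 × €3,700 = €11,100. income exceeds €66,900 by €421,350, which is 85 full-or-partial €5,000 increments; reduction = 85 × €100 = €8,500, leaving €2,600.
Rural Housing Credit: €488,250 is at or above €431,400, so the credit is €0.
Elderly Relief Credit: 9% of the €253,050 excess over €235,200 is €22,774.50 ≥ base, so the credit is €0.
Total: €2,600 + €0 + €0 = €2,600.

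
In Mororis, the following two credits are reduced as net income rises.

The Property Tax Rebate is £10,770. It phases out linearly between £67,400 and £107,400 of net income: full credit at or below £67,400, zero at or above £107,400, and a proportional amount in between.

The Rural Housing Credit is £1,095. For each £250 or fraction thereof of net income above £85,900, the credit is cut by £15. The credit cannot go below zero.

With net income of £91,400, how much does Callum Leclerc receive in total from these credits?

Property Tax Rebate: £91,400 is £24,000 into a £40,000 phase-out range, leaving 16,000/40,000 of the credit: £10,770 × 16,000/40,000 = £4,308.
Rural Housing Credit: income exceeds £85,900 by £5,500, which is 22 full-or-partial £250 increments; reduction = 22 × £15 = £330, leaving £765.
Total: £4,308 + £765 = £5,073.

£5,073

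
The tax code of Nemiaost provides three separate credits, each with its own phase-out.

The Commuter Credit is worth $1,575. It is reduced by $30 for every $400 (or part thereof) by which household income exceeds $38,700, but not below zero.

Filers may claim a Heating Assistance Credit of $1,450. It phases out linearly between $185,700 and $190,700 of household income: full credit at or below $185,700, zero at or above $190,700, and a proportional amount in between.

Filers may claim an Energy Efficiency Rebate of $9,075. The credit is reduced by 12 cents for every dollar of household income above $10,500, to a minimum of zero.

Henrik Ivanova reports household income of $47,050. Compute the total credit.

$7,084

Commuter Credit: income exceeds $38,700 by $8,350, which is 21 full-or-partial $400 increments; reduction = 21 × $30 = $630, leaving $945.
Heating Assistance Credit: $47,050 is at or below the $185,700 threshold, so the full $1,450 applies.
Energy Efficiency Rebate: 12% of the $36,550 excess over $10,500 is $4,386; credit = $9,075 − $4,386 = $4,689.
Total: $945 + $1,450 + $4,689 = $7,084.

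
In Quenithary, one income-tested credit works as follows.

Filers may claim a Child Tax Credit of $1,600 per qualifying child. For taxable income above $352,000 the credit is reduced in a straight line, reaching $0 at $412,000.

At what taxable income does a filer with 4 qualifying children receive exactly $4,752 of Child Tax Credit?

$367,450

Full credit = 4 × $1,600 = $6,400.
$4,752 is 4,752/6,400 of the full $6,400, so 1,648/6,400 of the $60,000 range has been used: income = $352,000 + $60,000 × 1,648/6,400 = $367,450.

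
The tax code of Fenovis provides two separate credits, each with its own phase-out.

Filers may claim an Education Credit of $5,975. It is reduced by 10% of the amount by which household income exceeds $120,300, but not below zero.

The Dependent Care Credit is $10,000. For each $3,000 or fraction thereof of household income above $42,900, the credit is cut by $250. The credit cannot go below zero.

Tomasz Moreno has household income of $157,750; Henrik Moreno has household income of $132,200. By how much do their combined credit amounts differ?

$4,805

Tomasz ($157,750): Education Credit: 10% of the $37,450 excess over $120,300 is $3,745; credit = $5,975 − $3,745 = $2,230. Dependent Care Credit: income exceeds $42,900 by $114,850, which is 39 full-or-partial $3,000 increments; reduction = 39 × $250 = $9,750, leaving $250. total $2,230 + $250 = $2,480
Henrik ($132,200): Education Credit: 10% of the $11,900 excess over $120,300 is $1,190; credit = $5,975 − $1,190 = $4,785. Dependent Care Credit: income exceeds $42,900 by $89,300, which is 30 full-or-partial $3,000 increments; reduction = 30 × $250 = $7,500, leaving $2,500. total $4,785 + $2,500 = $7,285
Difference: |$2,480 − $7,285| = $4,805.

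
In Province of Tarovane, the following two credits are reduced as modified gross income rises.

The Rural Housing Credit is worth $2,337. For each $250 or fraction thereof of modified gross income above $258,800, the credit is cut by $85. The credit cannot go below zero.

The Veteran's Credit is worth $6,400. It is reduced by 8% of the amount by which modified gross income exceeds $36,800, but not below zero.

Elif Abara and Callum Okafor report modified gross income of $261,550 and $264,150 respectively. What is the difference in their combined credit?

$935

Elif ($261,550): Rural Housing Credit: income exceeds $258,800 by $2,750, which is 11 full-or-partial $250 increments; reduction = 11 × $85 = $935, leaving $1,402. Veteran's Credit: 8% of the $224,750 excess over $36,800 is $17,980 ≥ base, so the credit is $0. total $1,402 + $0 = $1,402
Callum ($264,150): Rural Housing Credit: income exceeds $258,800 by $5,350, which is 22 full-or-partial $250 increments; reduction = 22 × $85 = $1,870, leaving $467. Veteran's Credit: 8% of the $227,350 excess over $36,800 is $18,188 ≥ base, so the credit is $0. total $467 + $0 = $467
Difference: |$1,402 − $467| = $935.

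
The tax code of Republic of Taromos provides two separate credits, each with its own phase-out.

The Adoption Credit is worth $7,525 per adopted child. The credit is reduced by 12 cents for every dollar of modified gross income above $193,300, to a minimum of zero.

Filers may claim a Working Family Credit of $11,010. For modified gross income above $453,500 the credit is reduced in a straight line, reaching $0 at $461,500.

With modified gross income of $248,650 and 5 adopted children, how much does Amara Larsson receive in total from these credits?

$41,993

Adoption Credit: base = 5 × $7,525 = $37,625. 12% of the $55,350 excess over $193,300 is $6,642; credit = $37,625 − $6,642 = $30,983.
Working Family Credit: $248,650 is at or below the $453,500 threshold, so the full $11,010 applies.
Total: $30,983 + $11,010 = $41,993.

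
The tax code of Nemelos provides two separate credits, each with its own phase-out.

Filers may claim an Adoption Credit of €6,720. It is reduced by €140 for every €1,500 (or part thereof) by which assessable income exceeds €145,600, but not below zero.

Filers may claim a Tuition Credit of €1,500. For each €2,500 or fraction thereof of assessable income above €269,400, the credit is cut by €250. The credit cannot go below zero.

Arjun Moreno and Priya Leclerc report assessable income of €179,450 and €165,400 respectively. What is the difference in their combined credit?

Arjun (€179,450): Adoption Credit: income exceeds €145,600 by €33,850, which is 23 full-or-partial €1,500 increments; reduction = 23 × €140 = €3,220, leaving €3,500. Tuition Credit: €179,450 is at or below the €269,400 threshold, so the full €1,500 applies. total €3,500 + €1,500 = €5,000
Priya (€165,400): Adoption Credit: income exceeds €145,600 by €19,800, which is 14 full-or-partial €1,500 increments; reduction = 14 × €140 = €1,960, leaving €4,760. Tuition Credit: €165,400 is at or below the €269,400 threshold, so the full €1,500 applies. total €4,760 + €1,500 = €6,260
Difference: |€5,000 − €6,260| = €1,260.

€1,260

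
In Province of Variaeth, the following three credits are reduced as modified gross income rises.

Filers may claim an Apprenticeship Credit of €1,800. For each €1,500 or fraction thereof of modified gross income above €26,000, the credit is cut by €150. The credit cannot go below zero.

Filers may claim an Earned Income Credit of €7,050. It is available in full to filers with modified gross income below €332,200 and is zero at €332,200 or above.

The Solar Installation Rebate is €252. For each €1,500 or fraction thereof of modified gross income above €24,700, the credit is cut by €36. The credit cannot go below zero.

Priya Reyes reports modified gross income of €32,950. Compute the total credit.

Apprenticeship Credit: income exceeds €26,000 by €6,950, which is 5 full-or-partial €1,500 increments; reduction = 5 × €150 = €750, leaving €1,050.
Earned Income Credit: €32,950 is below the €332,200 cutoff, so the full €7,050 applies.
Solar Installation Rebate: income exceeds €24,700 by €8,250, which is 6 full-or-partial €1,500 increments; reduction = 6 × €36 = €216, leaving €36.
Total: €1,050 + €7,050 + €36 = €8,136.

€8,136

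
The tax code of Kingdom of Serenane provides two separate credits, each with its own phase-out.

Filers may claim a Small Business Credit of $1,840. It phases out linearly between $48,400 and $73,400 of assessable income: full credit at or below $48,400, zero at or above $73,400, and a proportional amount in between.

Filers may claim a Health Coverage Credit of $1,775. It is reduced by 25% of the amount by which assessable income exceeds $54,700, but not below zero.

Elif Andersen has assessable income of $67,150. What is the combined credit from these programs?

$460

Small Business Credit: $67,150 is $18,750 into a $25,000 phase-out range, leaving 6,250/25,000 of the credit: $1,840 × 6,250/25,000 = $460.
Health Coverage Credit: 25% of the $12,450 excess over $54,700 is $3,112.50 ≥ base, so the credit is $0.
Total: $460 + $0 = $460.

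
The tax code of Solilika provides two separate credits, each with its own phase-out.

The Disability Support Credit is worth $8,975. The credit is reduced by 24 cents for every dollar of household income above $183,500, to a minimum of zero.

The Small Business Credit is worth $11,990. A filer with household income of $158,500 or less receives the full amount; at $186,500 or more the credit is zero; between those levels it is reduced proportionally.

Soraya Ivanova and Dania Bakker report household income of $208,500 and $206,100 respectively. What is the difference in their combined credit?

$576

Soraya ($208,500): Disability Support Credit: 24% of the $25,000 excess over $183,500 is $6,000; credit = $8,975 − $6,000 = $2,975. Small Business Credit: $208,500 is at or above $186,500, so the credit is $0. total $2,975 + $0 = $2,975
Dania ($206,100): Disability Support Credit: 24% of the $22,600 excess over $183,500 is $5,424; credit = $8,975 − $5,424 = $3,551. Small Business Credit: $206,100 is at or above $186,500, so the credit is $0. total $3,551 + $0 = $3,551
Difference: |$2,975 − $3,551| = $576.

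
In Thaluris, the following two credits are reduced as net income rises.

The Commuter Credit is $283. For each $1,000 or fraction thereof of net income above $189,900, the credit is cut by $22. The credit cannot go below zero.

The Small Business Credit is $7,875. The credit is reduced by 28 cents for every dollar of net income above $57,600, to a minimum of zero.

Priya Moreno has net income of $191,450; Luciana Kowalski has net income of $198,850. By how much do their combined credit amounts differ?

$154

Priya ($191,450): Commuter Credit: income exceeds $189,900 by $1,550, which is 2 full-or-partial $1,000 increments; reduction = 2 × $22 = $44, leaving $239. Small Business Credit: 28% of the $133,850 excess over $57,600 is $37,478 ≥ base, so the credit is $0. total $239 + $0 = $239
Luciana ($198,850): Commuter Credit: income exceeds $189,900 by $8,950, which is 9 full-or-partial $1,000 increments; reduction = 9 × $22 = $198, leaving $85. Small Business Credit: 28% of the $141,250 excess over $57,600 is $39,550 ≥ base, so the credit is $0. total $85 + $0 = $85
Difference: |$239 − $85| = $154.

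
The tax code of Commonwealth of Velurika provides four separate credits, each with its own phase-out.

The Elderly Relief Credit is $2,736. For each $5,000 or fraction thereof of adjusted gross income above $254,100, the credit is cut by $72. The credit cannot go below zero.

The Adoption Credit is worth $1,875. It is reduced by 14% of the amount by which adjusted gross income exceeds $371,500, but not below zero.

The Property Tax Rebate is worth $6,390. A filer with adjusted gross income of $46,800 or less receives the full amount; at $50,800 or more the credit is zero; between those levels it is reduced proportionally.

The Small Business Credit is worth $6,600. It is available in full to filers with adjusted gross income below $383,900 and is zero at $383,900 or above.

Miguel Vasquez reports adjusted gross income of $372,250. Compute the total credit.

Elderly Relief Credit: income exceeds $254,100 by $118,150, which is 24 full-or-partial $5,000 increments; reduction = 24 × $72 = $1,728, leaving $1,008.
Adoption Credit: 14% of the $750 excess over $371,500 is $105; credit = $1,875 − $105 = $1,770.
Property Tax Rebate: $372,250 is at or above $50,800, so the credit is $0.
Small Business Credit: $372,250 is below the $383,900 cutoff, so the full $6,600 applies.
Total: $1,008 + $1,770 + $0 + $6,600 = $9,378.

$9,378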